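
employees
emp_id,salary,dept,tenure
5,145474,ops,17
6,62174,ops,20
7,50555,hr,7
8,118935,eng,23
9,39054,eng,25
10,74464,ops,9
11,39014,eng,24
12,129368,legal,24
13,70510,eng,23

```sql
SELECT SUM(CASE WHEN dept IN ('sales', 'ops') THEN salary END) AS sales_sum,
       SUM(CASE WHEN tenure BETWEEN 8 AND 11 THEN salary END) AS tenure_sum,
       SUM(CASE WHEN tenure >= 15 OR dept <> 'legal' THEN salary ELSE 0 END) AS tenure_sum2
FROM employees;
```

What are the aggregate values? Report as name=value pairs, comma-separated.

[sales_sum: dept IN ('sales', 'ops')]
emp_id=5: ✓ → 145474
emp_id=6: ✓ → 62174
emp_id=7: ✗
emp_id=8: ✗
emp_id=9: ✗
emp_id=10: ✓ → 74464
emp_id=11: ✗
emp_id=12: ✗
emp_id=13: ✗
sales_sum = 145474 + 62174 + 74464 = 282112
—
[tenure_sum: tenure BETWEEN 8 AND 11]
emp_id=5: ✗
emp_id=6: ✗
emp_id=7: ✗
emp_id=8: ✗
emp_id=9: ✗
emp_id=10: ✓ → 74464
emp_id=11: ✗
emp_id=12: ✗
emp_id=13: ✗
tenure_sum = 74464
—
[tenure_sum2: tenure >= 15 OR dept <> 'legal']
emp_id=5: ✓ → 145474
emp_id=6: ✓ → 62174
emp_id=7: ✓ → 50555
emp_id=8: ✓ → 118935
emp_id=9: ✓ → 39054
emp_id=10: ✓ → 74464
emp_id=11: ✓ → 39014
emp_id=12: ✓ → 129368
emp_id=13: ✓ → 70510
tenure_sum2 = 145474 + 62174 + 50555 + 118935 + 39054 + 74464 + 39014 + 129368 + 70510 = 729548

sales_sum=282112, tenure_sum=74464, tenure_sum2=729548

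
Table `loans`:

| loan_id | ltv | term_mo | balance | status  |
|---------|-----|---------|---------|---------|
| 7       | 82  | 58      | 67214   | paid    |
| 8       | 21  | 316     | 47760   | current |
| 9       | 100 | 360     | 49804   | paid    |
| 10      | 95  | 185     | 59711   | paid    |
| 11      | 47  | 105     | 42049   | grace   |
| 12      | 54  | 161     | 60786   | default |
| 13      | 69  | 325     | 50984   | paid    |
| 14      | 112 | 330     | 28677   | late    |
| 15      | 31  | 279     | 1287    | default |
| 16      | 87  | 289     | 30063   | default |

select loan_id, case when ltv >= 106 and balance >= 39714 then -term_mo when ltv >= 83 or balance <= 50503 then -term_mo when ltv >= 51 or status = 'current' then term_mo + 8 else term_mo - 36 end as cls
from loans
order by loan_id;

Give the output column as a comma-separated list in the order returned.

66, -316, -360, -185, -105, 169, 333, -330, -279, -289

loan_id=7: ltv >= 51 or status = 'current' → 66
loan_id=8: ltv >= 83 or balance <= 50503 → -316
loan_id=9: ltv >= 83 or balance <= 50503 → -360
loan_id=10: ltv >= 83 or balance <= 50503 → -185
loan_id=11: ltv >= 83 or balance <= 50503 → -105
loan_id=12: ltv >= 51 or status = 'current' → 169
loan_id=13: ltv >= 51 or status = 'current' → 333
loan_id=14: ltv >= 83 or balance <= 50503 → -330
loan_id=15: ltv >= 83 or balance <= 50503 → -279
loan_id=16: ltv >= 83 or balance <= 50503 → -289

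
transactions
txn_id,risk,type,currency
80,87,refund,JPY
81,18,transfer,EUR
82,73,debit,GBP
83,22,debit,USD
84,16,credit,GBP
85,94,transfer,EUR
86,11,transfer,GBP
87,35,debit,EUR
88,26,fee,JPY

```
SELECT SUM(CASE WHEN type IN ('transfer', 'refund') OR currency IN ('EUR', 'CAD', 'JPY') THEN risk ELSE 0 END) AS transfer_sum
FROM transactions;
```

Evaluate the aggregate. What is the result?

271

txn_id=80: ✓ → 87
txn_id=81: ✓ → 18
txn_id=82: ✗
txn_id=83: ✗
txn_id=84: ✗
txn_id=85: ✓ → 94
txn_id=86: ✓ → 11
txn_id=87: ✓ → 35
txn_id=88: ✓ → 26
transfer_sum = 87 + 18 + 94 + 11 + 35 + 26 = 271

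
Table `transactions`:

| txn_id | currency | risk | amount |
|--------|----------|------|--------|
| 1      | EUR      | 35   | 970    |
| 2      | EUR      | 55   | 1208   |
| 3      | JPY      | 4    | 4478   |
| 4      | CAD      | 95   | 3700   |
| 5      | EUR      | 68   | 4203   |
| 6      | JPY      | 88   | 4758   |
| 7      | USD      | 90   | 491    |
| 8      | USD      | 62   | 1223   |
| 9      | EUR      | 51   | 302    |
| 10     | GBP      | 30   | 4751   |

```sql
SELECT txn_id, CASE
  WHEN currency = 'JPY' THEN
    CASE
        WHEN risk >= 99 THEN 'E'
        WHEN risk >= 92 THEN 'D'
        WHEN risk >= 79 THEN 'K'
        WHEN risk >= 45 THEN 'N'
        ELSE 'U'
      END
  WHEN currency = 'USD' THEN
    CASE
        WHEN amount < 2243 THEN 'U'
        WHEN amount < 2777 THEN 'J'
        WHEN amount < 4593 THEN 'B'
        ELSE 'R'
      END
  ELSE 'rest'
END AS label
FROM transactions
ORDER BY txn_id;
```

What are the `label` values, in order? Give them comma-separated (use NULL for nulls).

txn_id=1: currency='EUR' → outer ELSE → rest
txn_id=2: currency='EUR' → outer ELSE → rest
txn_id=3: currency='JPY' → inner[ELSE] → U
txn_id=4: currency='CAD' → outer ELSE → rest
txn_id=5: currency='EUR' → outer ELSE → rest
txn_id=6: currency='JPY' → inner[risk >= 79] → K
txn_id=7: currency='USD' → inner[amount < 2243] → U
txn_id=8: currency='USD' → inner[amount < 2243] → U
txn_id=9: currency='EUR' → outer ELSE → rest
txn_id=10: currency='GBP' → outer ELSE → rest

rest, rest, U, rest, rest, K, U, U, rest, rest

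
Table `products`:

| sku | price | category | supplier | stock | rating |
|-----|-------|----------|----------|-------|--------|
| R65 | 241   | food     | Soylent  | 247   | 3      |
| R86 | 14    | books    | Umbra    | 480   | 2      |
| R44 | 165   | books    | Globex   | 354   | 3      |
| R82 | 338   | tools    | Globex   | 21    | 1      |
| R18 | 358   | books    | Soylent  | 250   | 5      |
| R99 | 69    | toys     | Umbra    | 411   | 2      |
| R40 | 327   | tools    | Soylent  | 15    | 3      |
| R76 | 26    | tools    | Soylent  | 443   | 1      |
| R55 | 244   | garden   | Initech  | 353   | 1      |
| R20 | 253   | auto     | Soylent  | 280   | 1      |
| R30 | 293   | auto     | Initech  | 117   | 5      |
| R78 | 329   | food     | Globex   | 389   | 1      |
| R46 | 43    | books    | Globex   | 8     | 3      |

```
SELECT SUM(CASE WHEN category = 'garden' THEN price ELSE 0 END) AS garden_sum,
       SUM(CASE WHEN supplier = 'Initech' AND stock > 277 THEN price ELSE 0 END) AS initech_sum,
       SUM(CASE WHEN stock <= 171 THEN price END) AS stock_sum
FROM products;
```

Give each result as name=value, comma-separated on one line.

[garden_sum: category = 'garden']
sku=R65: ✗
sku=R86: ✗
sku=R44: ✗
sku=R82: ✗
sku=R18: ✗
sku=R99: ✗
sku=R40: ✗
sku=R76: ✗
sku=R55: ✓ → 244
sku=R20: ✗
sku=R30: ✗
sku=R78: ✗
sku=R46: ✗
garden_sum = 244
—
[initech_sum: supplier = 'Initech' AND stock > 277]
sku=R65: ✗
sku=R86: ✗
sku=R44: ✗
sku=R82: ✗
sku=R18: ✗
sku=R99: ✗
sku=R40: ✗
sku=R76: ✗
sku=R55: ✓ → 244
sku=R20: ✗
sku=R30: ✗
sku=R78: ✗
sku=R46: ✗
initech_sum = 244
—
[stock_sum: stock <= 171]
sku=R65: ✗
sku=R86: ✗
sku=R44: ✗
sku=R82: ✓ → 338
sku=R18: ✗
sku=R99: ✗
sku=R40: ✓ → 327
sku=R76: ✗
sku=R55: ✗
sku=R20: ✗
sku=R30: ✓ → 293
sku=R78: ✗
sku=R46: ✓ → 43
stock_sum = 338 + 327 + 293 + 43 = 1001

garden_sum=244, initech_sum=244, stock_sum=1001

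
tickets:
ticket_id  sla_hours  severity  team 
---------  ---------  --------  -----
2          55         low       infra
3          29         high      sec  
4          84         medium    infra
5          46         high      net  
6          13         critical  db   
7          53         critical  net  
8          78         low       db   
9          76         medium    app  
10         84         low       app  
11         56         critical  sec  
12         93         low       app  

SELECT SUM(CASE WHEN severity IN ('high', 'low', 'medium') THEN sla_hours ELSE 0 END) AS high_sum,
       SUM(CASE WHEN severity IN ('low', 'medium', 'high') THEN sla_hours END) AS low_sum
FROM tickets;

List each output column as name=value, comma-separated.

[high_sum: severity IN ('high', 'low', 'medium')]
ticket_id=2: ✓ → 55
ticket_id=3: ✓ → 29
ticket_id=4: ✓ → 84
ticket_id=5: ✓ → 46
ticket_id=6: ✗
ticket_id=7: ✗
ticket_id=8: ✓ → 78
ticket_id=9: ✓ → 76
ticket_id=10: ✓ → 84
ticket_id=11: ✗
ticket_id=12: ✓ → 93
high_sum = 55 + 29 + 84 + 46 + 78 + 76 + 84 + 93 = 545
—
[low_sum: severity IN ('low', 'medium', 'high')]
ticket_id=2: ✓ → 55
ticket_id=3: ✓ → 29
ticket_id=4: ✓ → 84
ticket_id=5: ✓ → 46
ticket_id=6: ✗
ticket_id=7: ✗
ticket_id=8: ✓ → 78
ticket_id=9: ✓ → 76
ticket_id=10: ✓ → 84
ticket_id=11: ✗
ticket_id=12: ✓ → 93
low_sum = 55 + 29 + 84 + 46 + 78 + 76 + 84 + 93 = 545

high_sum=545, low_sum=545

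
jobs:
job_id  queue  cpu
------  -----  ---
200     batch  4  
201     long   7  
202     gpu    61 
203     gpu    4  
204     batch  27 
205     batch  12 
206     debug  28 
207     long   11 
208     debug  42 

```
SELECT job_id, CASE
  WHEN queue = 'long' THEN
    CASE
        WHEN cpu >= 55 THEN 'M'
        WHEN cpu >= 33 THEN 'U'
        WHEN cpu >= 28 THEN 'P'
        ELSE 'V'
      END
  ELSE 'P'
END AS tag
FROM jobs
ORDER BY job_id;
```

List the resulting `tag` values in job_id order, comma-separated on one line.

job_id=200: queue='batch' → outer ELSE → P
job_id=201: queue='long' → inner[ELSE] → V
job_id=202: queue='gpu' → outer ELSE → P
job_id=203: queue='gpu' → outer ELSE → P
job_id=204: queue='batch' → outer ELSE → P
job_id=205: queue='batch' → outer ELSE → P
job_id=206: queue='debug' → outer ELSE → P
job_id=207: queue='long' → inner[ELSE] → V
job_id=208: queue='debug' → outer ELSE → P

P, V, P, P, P, P, P, V, P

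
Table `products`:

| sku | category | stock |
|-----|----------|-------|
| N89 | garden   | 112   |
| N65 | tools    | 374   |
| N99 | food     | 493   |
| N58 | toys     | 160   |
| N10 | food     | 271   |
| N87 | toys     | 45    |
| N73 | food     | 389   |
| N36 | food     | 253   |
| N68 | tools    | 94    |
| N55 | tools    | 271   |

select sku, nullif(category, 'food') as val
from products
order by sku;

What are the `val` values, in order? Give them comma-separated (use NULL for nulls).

NULL, NULL, tools, toys, tools, tools, NULL, toys, garden, NULL

sku=N10: category=food vs food: equal → NULL
sku=N36: category=food vs food: equal → NULL
sku=N55: category=tools vs food: differ → tools
sku=N58: category=toys vs food: differ → toys
sku=N65: category=tools vs food: differ → tools
sku=N68: category=tools vs food: differ → tools
sku=N73: category=food vs food: equal → NULL
sku=N87: category=toys vs food: differ → toys
sku=N89: category=garden vs food: differ → garden
sku=N99: category=food vs food: equal → NULL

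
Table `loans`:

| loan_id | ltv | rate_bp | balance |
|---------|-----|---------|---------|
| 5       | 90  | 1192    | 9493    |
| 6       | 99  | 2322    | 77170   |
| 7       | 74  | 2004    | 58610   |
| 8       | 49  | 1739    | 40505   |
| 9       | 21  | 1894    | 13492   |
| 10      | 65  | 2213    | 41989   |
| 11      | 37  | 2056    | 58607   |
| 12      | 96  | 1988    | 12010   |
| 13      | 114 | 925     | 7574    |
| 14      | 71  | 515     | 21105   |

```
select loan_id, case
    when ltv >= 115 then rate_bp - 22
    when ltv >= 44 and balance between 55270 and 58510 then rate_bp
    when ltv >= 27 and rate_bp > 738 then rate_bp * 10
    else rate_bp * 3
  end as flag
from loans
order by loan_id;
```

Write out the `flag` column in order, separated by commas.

11920, 23220, 20040, 17390, 5682, 22130, 20560, 19880, 9250, 1545

loan_id=5: ltv >= 27 and rate_bp > 738 → 11920
loan_id=6: ltv >= 27 and rate_bp > 738 → 23220
loan_id=7: ltv >= 27 and rate_bp > 738 → 20040
loan_id=8: ltv >= 27 and rate_bp > 738 → 17390
loan_id=9: ELSE → 5682
loan_id=10: ltv >= 27 and rate_bp > 738 → 22130
loan_id=11: ltv >= 27 and rate_bp > 738 → 20560
loan_id=12: ltv >= 27 and rate_bp > 738 → 19880
loan_id=13: ltv >= 27 and rate_bp > 738 → 9250
loan_id=14: ELSE → 1545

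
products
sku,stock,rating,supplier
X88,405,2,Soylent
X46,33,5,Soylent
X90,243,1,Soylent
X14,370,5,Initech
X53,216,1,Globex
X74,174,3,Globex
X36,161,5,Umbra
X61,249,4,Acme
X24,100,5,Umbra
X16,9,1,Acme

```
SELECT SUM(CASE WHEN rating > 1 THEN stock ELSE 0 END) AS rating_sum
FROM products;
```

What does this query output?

1492

sku=X88: ✓ → 405
sku=X46: ✓ → 33
sku=X90: ✗
sku=X14: ✓ → 370
sku=X53: ✗
sku=X74: ✓ → 174
sku=X36: ✓ → 161
sku=X61: ✓ → 249
sku=X24: ✓ → 100
sku=X16: ✗
rating_sum = 405 + 33 + 370 + 174 + 161 + 249 + 100 = 1492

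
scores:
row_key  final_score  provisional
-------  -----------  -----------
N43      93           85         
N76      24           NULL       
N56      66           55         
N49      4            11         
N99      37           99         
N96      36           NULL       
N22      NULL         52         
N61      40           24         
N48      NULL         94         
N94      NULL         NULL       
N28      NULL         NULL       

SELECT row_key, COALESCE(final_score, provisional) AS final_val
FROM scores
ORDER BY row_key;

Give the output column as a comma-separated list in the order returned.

52, NULL, 93, 94, 4, 66, 40, 24, NULL, 36, 37

row_key=N22: final_score=NULL, provisional=52 → 52
row_key=N28: final_score=NULL, provisional=NULL (all NULL) → NULL
row_key=N43: final_score=93 → 93
row_key=N48: final_score=NULL, provisional=94 → 94
row_key=N49: final_score=4 → 4
row_key=N56: final_score=66 → 66
row_key=N61: final_score=40 → 40
row_key=N76: final_score=24 → 24
row_key=N94: final_score=NULL, provisional=NULL (all NULL) → NULL
row_key=N96: final_score=36 → 36
row_key=N99: final_score=37 → 37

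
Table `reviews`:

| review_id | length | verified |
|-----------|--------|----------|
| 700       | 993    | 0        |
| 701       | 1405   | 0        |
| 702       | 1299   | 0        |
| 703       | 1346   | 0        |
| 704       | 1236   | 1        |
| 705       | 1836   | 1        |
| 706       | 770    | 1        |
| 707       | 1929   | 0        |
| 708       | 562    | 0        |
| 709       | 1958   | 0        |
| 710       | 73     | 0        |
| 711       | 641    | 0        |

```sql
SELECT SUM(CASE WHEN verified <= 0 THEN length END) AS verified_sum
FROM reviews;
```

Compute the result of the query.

10206

review_id=700: ✓ → 993
review_id=701: ✓ → 1405
review_id=702: ✓ → 1299
review_id=703: ✓ → 1346
review_id=704: ✗
review_id=705: ✗
review_id=706: ✗
review_id=707: ✓ → 1929
review_id=708: ✓ → 562
review_id=709: ✓ → 1958
review_id=710: ✓ → 73
review_id=711: ✓ → 641
verified_sum = 993 + 1405 + 1299 + 1346 + 1929 + 562 + 1958 + 73 + 641 = 10206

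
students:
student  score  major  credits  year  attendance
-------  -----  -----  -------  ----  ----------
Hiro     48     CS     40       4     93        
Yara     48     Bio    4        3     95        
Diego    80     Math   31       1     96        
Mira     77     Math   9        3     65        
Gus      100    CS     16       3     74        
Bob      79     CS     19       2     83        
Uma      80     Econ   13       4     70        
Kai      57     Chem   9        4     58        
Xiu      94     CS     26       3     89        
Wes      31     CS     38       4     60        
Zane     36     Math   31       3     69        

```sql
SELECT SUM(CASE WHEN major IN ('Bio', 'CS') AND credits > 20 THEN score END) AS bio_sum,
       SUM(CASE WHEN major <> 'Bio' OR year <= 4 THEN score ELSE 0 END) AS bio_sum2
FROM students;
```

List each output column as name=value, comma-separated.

bio_sum=173, bio_sum2=730

[bio_sum: major IN ('Bio', 'CS') AND credits > 20]
student=Hiro: ✓ → 48
student=Yara: ✗
student=Diego: ✗
student=Mira: ✗
student=Gus: ✗
student=Bob: ✗
student=Uma: ✗
student=Kai: ✗
student=Xiu: ✓ → 94
student=Wes: ✓ → 31
student=Zane: ✗
bio_sum = 48 + 94 + 31 = 173
—
[bio_sum2: major <> 'Bio' OR year <= 4]
student=Hiro: ✓ → 48
student=Yara: ✓ → 48
student=Diego: ✓ → 80
student=Mira: ✓ → 77
student=Gus: ✓ → 100
student=Bob: ✓ → 79
student=Uma: ✓ → 80
student=Kai: ✓ → 57
student=Xiu: ✓ → 94
student=Wes: ✓ → 31
student=Zane: ✓ → 36
bio_sum2 = 48 + 48 + 80 + 77 + 100 + 79 + 80 + 57 + 94 + 31 + 36 = 730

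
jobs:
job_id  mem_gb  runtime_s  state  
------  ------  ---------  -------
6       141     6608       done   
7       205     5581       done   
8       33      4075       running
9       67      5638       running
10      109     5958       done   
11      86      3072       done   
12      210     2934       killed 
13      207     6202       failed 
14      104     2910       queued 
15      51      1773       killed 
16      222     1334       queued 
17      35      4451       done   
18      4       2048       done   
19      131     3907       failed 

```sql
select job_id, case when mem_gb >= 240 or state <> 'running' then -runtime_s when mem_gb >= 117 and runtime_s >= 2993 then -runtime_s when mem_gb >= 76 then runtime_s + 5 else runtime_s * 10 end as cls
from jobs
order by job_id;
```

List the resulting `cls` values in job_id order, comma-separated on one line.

-6608, -5581, 40750, 56380, -5958, -3072, -2934, -6202, -2910, -1773, -1334, -4451, -2048, -3907

job_id=6: mem_gb >= 240 or state <> 'running' → -6608
job_id=7: mem_gb >= 240 or state <> 'running' → -5581
job_id=8: ELSE → 40750
job_id=9: ELSE → 56380
job_id=10: mem_gb >= 240 or state <> 'running' → -5958
job_id=11: mem_gb >= 240 or state <> 'running' → -3072
job_id=12: mem_gb >= 240 or state <> 'running' → -2934
job_id=13: mem_gb >= 240 or state <> 'running' → -6202
job_id=14: mem_gb >= 240 or state <> 'running' → -2910
job_id=15: mem_gb >= 240 or state <> 'running' → -1773
job_id=16: mem_gb >= 240 or state <> 'running' → -1334
job_id=17: mem_gb >= 240 or state <> 'running' → -4451
job_id=18: mem_gb >= 240 or state <> 'running' → -2048
job_id=19: mem_gb >= 240 or state <> 'running' → -3907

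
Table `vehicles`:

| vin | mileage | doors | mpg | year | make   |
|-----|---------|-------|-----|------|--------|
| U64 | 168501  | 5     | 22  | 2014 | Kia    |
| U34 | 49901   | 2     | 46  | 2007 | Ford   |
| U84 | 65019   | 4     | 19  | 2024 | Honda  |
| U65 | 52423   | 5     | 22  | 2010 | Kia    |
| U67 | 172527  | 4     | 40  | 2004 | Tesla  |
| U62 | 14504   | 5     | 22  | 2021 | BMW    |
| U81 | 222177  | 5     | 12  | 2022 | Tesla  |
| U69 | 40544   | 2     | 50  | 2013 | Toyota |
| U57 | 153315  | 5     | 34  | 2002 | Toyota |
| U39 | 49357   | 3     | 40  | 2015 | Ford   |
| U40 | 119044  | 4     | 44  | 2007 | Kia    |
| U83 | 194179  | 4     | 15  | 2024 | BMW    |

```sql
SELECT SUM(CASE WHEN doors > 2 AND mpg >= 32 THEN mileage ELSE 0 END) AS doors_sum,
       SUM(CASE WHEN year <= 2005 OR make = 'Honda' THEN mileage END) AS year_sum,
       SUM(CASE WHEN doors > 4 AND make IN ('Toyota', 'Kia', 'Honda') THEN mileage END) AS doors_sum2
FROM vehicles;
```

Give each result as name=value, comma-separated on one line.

[doors_sum: doors > 2 AND mpg >= 32]
vin=U64: ✗
vin=U34: ✗
vin=U84: ✗
vin=U65: ✗
vin=U67: ✓ → 172527
vin=U62: ✗
vin=U81: ✗
vin=U69: ✗
vin=U57: ✓ → 153315
vin=U39: ✓ → 49357
vin=U40: ✓ → 119044
vin=U83: ✗
doors_sum = 172527 + 153315 + 49357 + 119044 = 494243
—
[year_sum: year <= 2005 OR make = 'Honda']
vin=U64: ✗
vin=U34: ✗
vin=U84: ✓ → 65019
vin=U65: ✗
vin=U67: ✓ → 172527
vin=U62: ✗
vin=U81: ✗
vin=U69: ✗
vin=U57: ✓ → 153315
vin=U39: ✗
vin=U40: ✗
vin=U83: ✗
year_sum = 65019 + 172527 + 153315 = 390861
—
[doors_sum2: doors > 4 AND make IN ('Toyota', 'Kia', 'Honda')]
vin=U64: ✓ → 168501
vin=U34: ✗
vin=U84: ✗
vin=U65: ✓ → 52423
vin=U67: ✗
vin=U62: ✗
vin=U81: ✗
vin=U69: ✗
vin=U57: ✓ → 153315
vin=U39: ✗
vin=U40: ✗
vin=U83: ✗
doors_sum2 = 168501 + 52423 + 153315 = 374239

doors_sum=494243, year_sum=390861, doors_sum2=374239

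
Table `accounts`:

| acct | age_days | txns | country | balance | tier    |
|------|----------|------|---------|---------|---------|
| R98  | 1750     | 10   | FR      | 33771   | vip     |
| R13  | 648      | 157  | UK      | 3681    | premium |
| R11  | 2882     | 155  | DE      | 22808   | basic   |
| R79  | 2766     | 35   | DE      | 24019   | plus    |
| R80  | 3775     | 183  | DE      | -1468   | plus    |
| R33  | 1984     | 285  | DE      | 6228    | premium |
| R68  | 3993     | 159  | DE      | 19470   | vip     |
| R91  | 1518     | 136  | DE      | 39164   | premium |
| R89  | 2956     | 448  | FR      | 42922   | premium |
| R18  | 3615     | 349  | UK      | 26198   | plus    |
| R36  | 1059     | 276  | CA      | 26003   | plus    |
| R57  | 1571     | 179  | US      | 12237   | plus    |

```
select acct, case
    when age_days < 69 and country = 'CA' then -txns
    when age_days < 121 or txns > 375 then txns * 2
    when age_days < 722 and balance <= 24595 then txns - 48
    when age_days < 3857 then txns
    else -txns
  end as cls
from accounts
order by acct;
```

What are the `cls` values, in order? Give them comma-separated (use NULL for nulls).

acct=R11: age_days < 3857 → 155
acct=R13: age_days < 722 and balance <= 24595 → 109
acct=R18: age_days < 3857 → 349
acct=R33: age_days < 3857 → 285
acct=R36: age_days < 3857 → 276
acct=R57: age_days < 3857 → 179
acct=R68: ELSE → -159
acct=R79: age_days < 3857 → 35
acct=R80: age_days < 3857 → 183
acct=R89: age_days < 121 or txns > 375 → 896
acct=R91: age_days < 3857 → 136
acct=R98: age_days < 3857 → 10

155, 109, 349, 285, 276, 179, -159, 35, 183, 896, 136, 10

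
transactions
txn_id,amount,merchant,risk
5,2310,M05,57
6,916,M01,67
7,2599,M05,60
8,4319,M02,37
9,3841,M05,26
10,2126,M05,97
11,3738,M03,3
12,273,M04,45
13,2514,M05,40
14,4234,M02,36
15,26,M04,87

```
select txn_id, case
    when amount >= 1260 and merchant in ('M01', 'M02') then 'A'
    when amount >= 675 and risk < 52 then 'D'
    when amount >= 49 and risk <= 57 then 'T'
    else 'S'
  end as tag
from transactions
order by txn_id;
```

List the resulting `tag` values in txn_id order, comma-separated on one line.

T, S, S, A, D, S, D, T, D, A, S

txn_id=5: amount >= 49 and risk <= 57 → T
txn_id=6: ELSE → S
txn_id=7: ELSE → S
txn_id=8: amount >= 1260 and merchant in ('M01', 'M02') → A
txn_id=9: amount >= 675 and risk < 52 → D
txn_id=10: ELSE → S
txn_id=11: amount >= 675 and risk < 52 → D
txn_id=12: amount >= 49 and risk <= 57 → T
txn_id=13: amount >= 675 and risk < 52 → D
txn_id=14: amount >= 1260 and merchant in ('M01', 'M02') → A
txn_id=15: ELSE → S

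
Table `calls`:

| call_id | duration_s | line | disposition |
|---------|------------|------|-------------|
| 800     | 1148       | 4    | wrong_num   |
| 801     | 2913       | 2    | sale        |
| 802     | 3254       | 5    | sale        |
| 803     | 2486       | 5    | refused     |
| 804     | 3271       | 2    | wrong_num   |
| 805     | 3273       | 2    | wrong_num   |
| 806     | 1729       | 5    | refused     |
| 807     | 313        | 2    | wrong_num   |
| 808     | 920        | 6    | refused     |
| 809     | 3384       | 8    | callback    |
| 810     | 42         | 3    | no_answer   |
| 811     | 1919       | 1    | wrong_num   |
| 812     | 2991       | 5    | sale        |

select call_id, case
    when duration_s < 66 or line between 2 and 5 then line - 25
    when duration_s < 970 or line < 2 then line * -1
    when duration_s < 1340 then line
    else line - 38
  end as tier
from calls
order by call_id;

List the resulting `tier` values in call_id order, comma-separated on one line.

call_id=800: duration_s < 66 or line between 2 and 5 → -21
call_id=801: duration_s < 66 or line between 2 and 5 → -23
call_id=802: duration_s < 66 or line between 2 and 5 → -20
call_id=803: duration_s < 66 or line between 2 and 5 → -20
call_id=804: duration_s < 66 or line between 2 and 5 → -23
call_id=805: duration_s < 66 or line between 2 and 5 → -23
call_id=806: duration_s < 66 or line between 2 and 5 → -20
call_id=807: duration_s < 66 or line between 2 and 5 → -23
call_id=808: duration_s < 970 or line < 2 → -6
call_id=809: ELSE → -30
call_id=810: duration_s < 66 or line between 2 and 5 → -22
call_id=811: duration_s < 970 or line < 2 → -1
call_id=812: duration_s < 66 or line between 2 and 5 → -20

-21, -23, -20, -20, -23, -23, -20, -23, -6, -30, -22, -1, -20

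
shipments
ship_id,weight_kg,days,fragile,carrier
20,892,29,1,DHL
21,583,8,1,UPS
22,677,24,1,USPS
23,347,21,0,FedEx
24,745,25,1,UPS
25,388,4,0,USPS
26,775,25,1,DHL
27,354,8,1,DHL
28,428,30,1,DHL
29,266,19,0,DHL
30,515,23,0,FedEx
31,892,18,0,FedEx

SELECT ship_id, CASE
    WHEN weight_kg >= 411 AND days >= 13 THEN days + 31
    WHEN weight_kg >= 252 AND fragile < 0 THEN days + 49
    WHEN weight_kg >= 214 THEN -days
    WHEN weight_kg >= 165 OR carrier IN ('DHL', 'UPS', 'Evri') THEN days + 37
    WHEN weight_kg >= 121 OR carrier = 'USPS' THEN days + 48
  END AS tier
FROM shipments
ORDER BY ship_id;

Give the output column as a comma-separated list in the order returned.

ship_id=20: weight_kg >= 411 AND days >= 13 → 60
ship_id=21: weight_kg >= 214 → -8
ship_id=22: weight_kg >= 411 AND days >= 13 → 55
ship_id=23: weight_kg >= 214 → -21
ship_id=24: weight_kg >= 411 AND days >= 13 → 56
ship_id=25: weight_kg >= 214 → -4
ship_id=26: weight_kg >= 411 AND days >= 13 → 56
ship_id=27: weight_kg >= 214 → -8
ship_id=28: weight_kg >= 411 AND days >= 13 → 61
ship_id=29: weight_kg >= 214 → -19
ship_id=30: weight_kg >= 411 AND days >= 13 → 54
ship_id=31: weight_kg >= 411 AND days >= 13 → 49

60, -8, 55, -21, 56, -4, 56, -8, 61, -19, 54, 49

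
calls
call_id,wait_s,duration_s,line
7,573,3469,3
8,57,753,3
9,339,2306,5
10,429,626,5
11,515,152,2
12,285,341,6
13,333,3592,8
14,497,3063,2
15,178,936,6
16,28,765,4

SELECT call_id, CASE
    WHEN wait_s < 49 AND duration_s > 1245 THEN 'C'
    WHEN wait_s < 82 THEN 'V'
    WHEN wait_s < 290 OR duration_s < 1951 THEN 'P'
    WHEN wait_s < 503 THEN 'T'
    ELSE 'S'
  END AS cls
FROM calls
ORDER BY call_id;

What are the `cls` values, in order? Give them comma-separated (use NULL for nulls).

call_id=7: ELSE → S
call_id=8: wait_s < 82 → V
call_id=9: wait_s < 503 → T
call_id=10: wait_s < 290 OR duration_s < 1951 → P
call_id=11: wait_s < 290 OR duration_s < 1951 → P
call_id=12: wait_s < 290 OR duration_s < 1951 → P
call_id=13: wait_s < 503 → T
call_id=14: wait_s < 503 → T
call_id=15: wait_s < 290 OR duration_s < 1951 → P
call_id=16: wait_s < 82 → V

S, V, T, P, P, P, T, T, P, V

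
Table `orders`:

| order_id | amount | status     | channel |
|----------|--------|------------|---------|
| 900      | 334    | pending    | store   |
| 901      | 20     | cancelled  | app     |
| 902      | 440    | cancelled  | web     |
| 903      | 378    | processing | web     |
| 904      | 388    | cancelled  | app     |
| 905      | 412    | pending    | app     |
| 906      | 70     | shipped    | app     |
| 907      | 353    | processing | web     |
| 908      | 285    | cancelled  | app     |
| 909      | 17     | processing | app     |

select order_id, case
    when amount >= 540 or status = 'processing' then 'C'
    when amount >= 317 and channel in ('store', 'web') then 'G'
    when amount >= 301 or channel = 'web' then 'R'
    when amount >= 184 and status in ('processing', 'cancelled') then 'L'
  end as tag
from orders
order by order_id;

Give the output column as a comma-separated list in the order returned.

order_id=900: amount >= 317 and channel in ('store', 'web') → G
order_id=901: (no match → NULL) → NULL
order_id=902: amount >= 317 and channel in ('store', 'web') → G
order_id=903: amount >= 540 or status = 'processing' → C
order_id=904: amount >= 301 or channel = 'web' → R
order_id=905: amount >= 301 or channel = 'web' → R
order_id=906: (no match → NULL) → NULL
order_id=907: amount >= 540 or status = 'processing' → C
order_id=908: amount >= 184 and status in ('processing', 'cancelled') → L
order_id=909: amount >= 540 or status = 'processing' → C

G, NULL, G, C, R, R, NULL, C, L, C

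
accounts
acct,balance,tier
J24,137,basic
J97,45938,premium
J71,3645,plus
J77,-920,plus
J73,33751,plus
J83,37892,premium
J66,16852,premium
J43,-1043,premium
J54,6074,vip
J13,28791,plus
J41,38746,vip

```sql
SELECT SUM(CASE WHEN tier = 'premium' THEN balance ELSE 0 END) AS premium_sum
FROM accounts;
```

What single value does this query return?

99639

acct=J24: ✗
acct=J97: ✓ → 45938
acct=J71: ✗
acct=J77: ✗
acct=J73: ✗
acct=J83: ✓ → 37892
acct=J66: ✓ → 16852
acct=J43: ✓ → -1043
acct=J54: ✗
acct=J13: ✗
acct=J41: ✗
premium_sum = 45938 + 37892 + 16852 + -1043 = 99639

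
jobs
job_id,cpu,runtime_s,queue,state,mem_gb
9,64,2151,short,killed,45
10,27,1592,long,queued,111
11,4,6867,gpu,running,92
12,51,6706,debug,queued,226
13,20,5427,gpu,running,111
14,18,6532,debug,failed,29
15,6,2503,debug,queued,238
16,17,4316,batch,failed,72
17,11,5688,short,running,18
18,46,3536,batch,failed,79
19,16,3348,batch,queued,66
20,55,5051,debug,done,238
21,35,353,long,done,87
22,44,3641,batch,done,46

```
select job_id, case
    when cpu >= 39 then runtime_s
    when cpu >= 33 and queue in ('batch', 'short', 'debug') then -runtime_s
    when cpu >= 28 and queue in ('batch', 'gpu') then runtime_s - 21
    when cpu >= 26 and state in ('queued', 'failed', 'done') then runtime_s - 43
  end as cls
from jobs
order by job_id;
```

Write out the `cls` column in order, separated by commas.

2151, 1549, NULL, 6706, NULL, NULL, NULL, NULL, NULL, 3536, NULL, 5051, 310, 3641

job_id=9: cpu >= 39 → 2151
job_id=10: cpu >= 26 and state in ('queued', 'failed', 'done') → 1549
job_id=11: (no match → NULL) → NULL
job_id=12: cpu >= 39 → 6706
job_id=13: (no match → NULL) → NULL
job_id=14: (no match → NULL) → NULL
job_id=15: (no match → NULL) → NULL
job_id=16: (no match → NULL) → NULL
job_id=17: (no match → NULL) → NULL
job_id=18: cpu >= 39 → 3536
job_id=19: (no match → NULL) → NULL
job_id=20: cpu >= 39 → 5051
job_id=21: cpu >= 26 and state in ('queued', 'failed', 'done') → 310
job_id=22: cpu >= 39 → 3641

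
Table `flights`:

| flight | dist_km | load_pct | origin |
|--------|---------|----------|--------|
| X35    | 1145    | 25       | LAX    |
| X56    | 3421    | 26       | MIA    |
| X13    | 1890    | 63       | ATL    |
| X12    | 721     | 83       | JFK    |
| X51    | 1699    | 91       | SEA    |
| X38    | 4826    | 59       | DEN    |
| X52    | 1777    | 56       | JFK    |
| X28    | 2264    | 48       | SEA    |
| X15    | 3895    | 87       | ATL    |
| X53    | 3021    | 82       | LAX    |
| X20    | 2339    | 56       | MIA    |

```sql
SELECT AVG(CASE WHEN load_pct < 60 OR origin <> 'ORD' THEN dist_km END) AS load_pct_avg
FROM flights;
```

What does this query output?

2454.3636363636

flight=X35: ✓ → 1145
flight=X56: ✓ → 3421
flight=X13: ✓ → 1890
flight=X12: ✓ → 721
flight=X51: ✓ → 1699
flight=X38: ✓ → 4826
flight=X52: ✓ → 1777
flight=X28: ✓ → 2264
flight=X15: ✓ → 3895
flight=X53: ✓ → 3021
flight=X20: ✓ → 2339
load_pct_avg = (1145 + 3421 + 1890 + 721 + 1699 + 4826 + 1777 + 2264 + 3895 + 3021 + 2339) / 11 = 2454.3636363636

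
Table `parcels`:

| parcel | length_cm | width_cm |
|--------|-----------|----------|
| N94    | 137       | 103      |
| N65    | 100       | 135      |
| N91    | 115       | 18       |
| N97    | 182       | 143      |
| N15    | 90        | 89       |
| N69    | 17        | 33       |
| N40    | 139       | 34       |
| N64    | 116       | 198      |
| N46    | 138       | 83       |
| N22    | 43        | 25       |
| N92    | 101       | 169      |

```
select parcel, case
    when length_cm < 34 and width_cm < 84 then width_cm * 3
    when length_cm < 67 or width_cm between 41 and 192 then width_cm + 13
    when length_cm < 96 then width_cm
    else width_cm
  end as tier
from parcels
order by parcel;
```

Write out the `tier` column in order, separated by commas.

parcel=N15: length_cm < 67 or width_cm between 41 and 192 → 102
parcel=N22: length_cm < 67 or width_cm between 41 and 192 → 38
parcel=N40: ELSE → 34
parcel=N46: length_cm < 67 or width_cm between 41 and 192 → 96
parcel=N64: ELSE → 198
parcel=N65: length_cm < 67 or width_cm between 41 and 192 → 148
parcel=N69: length_cm < 34 and width_cm < 84 → 99
parcel=N91: ELSE → 18
parcel=N92: length_cm < 67 or width_cm between 41 and 192 → 182
parcel=N94: length_cm < 67 or width_cm between 41 and 192 → 116
parcel=N97: length_cm < 67 or width_cm between 41 and 192 → 156

102, 38, 34, 96, 198, 148, 99, 18, 182, 116, 156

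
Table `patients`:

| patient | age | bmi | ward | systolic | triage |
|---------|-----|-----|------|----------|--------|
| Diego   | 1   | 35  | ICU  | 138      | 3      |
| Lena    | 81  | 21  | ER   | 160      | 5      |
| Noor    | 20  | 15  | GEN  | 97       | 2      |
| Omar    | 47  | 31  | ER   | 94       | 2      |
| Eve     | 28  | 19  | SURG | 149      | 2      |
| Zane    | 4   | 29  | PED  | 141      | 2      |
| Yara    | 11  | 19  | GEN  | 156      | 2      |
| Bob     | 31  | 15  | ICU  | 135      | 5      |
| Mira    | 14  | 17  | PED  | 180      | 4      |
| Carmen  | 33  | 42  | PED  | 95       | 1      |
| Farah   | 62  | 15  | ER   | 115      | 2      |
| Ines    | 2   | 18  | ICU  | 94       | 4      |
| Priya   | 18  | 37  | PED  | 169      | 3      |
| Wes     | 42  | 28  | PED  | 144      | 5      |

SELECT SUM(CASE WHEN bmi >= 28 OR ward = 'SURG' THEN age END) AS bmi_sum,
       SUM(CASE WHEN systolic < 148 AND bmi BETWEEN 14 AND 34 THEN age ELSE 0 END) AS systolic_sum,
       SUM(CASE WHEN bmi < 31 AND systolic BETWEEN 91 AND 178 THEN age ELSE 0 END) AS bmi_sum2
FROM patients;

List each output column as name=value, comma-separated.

[bmi_sum: bmi >= 28 OR ward = 'SURG']
patient=Diego: ✓ → 1
patient=Lena: ✗
patient=Noor: ✗
patient=Omar: ✓ → 47
patient=Eve: ✓ → 28
patient=Zane: ✓ → 4
patient=Yara: ✗
patient=Bob: ✗
patient=Mira: ✗
patient=Carmen: ✓ → 33
patient=Farah: ✗
patient=Ines: ✗
patient=Priya: ✓ → 18
patient=Wes: ✓ → 42
bmi_sum = 1 + 47 + 28 + 4 + 33 + 18 + 42 = 173
—
[systolic_sum: systolic < 148 AND bmi BETWEEN 14 AND 34]
patient=Diego: ✗
patient=Lena: ✗
patient=Noor: ✓ → 20
patient=Omar: ✓ → 47
patient=Eve: ✗
patient=Zane: ✓ → 4
patient=Yara: ✗
patient=Bob: ✓ → 31
patient=Mira: ✗
patient=Carmen: ✗
patient=Farah: ✓ → 62
patient=Ines: ✓ → 2
patient=Priya: ✗
patient=Wes: ✓ → 42
systolic_sum = 20 + 47 + 4 + 31 + 62 + 2 + 42 = 208
—
[bmi_sum2: bmi < 31 AND systolic BETWEEN 91 AND 178]
patient=Diego: ✗
patient=Lena: ✓ → 81
patient=Noor: ✓ → 20
patient=Omar: ✗
patient=Eve: ✓ → 28
patient=Zane: ✓ → 4
patient=Yara: ✓ → 11
patient=Bob: ✓ → 31
patient=Mira: ✗
patient=Carmen: ✗
patient=Farah: ✓ → 62
patient=Ines: ✓ → 2
patient=Priya: ✗
patient=Wes: ✓ → 42
bmi_sum2 = 81 + 20 + 28 + 4 + 11 + 31 + 62 + 2 + 42 = 281

bmi_sum=173, systolic_sum=208, bmi_sum2=281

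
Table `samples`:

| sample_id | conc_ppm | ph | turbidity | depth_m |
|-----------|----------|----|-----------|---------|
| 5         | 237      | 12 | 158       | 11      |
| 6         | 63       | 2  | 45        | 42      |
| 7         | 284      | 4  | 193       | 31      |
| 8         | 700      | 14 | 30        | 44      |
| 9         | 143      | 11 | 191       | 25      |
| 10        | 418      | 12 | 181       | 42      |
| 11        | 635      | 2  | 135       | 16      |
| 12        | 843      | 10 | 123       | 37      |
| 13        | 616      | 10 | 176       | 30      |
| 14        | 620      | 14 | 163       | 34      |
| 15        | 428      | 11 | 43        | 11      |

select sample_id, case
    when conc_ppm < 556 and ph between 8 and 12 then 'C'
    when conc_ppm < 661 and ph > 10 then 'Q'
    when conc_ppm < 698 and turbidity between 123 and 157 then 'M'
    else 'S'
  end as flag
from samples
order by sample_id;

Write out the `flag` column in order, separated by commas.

C, S, S, S, C, C, M, S, S, Q, C

sample_id=5: conc_ppm < 556 and ph between 8 and 12 → C
sample_id=6: ELSE → S
sample_id=7: ELSE → S
sample_id=8: ELSE → S
sample_id=9: conc_ppm < 556 and ph between 8 and 12 → C
sample_id=10: conc_ppm < 556 and ph between 8 and 12 → C
sample_id=11: conc_ppm < 698 and turbidity between 123 and 157 → M
sample_id=12: ELSE → S
sample_id=13: ELSE → S
sample_id=14: conc_ppm < 661 and ph > 10 → Q
sample_id=15: conc_ppm < 556 and ph between 8 and 12 → C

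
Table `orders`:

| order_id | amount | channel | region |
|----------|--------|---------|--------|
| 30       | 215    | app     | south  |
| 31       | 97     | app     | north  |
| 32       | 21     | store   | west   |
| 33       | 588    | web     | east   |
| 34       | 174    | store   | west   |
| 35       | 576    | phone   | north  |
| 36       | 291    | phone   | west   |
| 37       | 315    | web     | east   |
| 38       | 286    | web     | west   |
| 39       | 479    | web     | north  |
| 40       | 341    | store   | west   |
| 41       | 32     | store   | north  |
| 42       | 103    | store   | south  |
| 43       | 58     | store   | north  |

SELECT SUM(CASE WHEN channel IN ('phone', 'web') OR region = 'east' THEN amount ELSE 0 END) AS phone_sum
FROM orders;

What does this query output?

order_id=30: ✗
order_id=31: ✗
order_id=32: ✗
order_id=33: ✓ → 588
order_id=34: ✗
order_id=35: ✓ → 576
order_id=36: ✓ → 291
order_id=37: ✓ → 315
order_id=38: ✓ → 286
order_id=39: ✓ → 479
order_id=40: ✗
order_id=41: ✗
order_id=42: ✗
order_id=43: ✗
phone_sum = 588 + 576 + 291 + 315 + 286 + 479 = 2535

2535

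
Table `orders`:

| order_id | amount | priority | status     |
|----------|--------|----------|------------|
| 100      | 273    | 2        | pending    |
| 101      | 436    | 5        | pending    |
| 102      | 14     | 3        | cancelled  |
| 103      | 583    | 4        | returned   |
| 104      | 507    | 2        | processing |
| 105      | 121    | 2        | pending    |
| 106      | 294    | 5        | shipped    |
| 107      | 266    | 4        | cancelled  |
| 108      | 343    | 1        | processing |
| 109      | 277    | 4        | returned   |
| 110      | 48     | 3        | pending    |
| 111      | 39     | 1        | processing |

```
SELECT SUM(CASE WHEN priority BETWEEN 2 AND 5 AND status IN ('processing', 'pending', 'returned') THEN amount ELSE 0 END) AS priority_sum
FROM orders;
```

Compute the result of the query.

order_id=100: ✓ → 273
order_id=101: ✓ → 436
order_id=102: ✗
order_id=103: ✓ → 583
order_id=104: ✓ → 507
order_id=105: ✓ → 121
order_id=106: ✗
order_id=107: ✗
order_id=108: ✗
order_id=109: ✓ → 277
order_id=110: ✓ → 48
order_id=111: ✗
priority_sum = 273 + 436 + 583 + 507 + 121 + 277 + 48 = 2245

2245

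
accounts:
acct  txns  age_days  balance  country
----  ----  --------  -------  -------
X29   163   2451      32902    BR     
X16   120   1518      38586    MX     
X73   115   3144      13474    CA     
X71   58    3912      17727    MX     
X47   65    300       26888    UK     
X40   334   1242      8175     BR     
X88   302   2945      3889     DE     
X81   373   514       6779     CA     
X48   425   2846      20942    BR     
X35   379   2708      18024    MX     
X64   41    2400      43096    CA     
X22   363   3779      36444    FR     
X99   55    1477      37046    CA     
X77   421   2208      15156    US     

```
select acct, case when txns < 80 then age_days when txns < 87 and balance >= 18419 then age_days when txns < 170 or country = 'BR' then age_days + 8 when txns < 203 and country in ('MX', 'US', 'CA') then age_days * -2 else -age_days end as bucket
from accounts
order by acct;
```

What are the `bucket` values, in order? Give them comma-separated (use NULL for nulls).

1526, -3779, 2459, -2708, 1250, 300, 2854, 2400, 3912, 3152, -2208, -514, -2945, 1477

acct=X16: txns < 170 or country = 'BR' → 1526
acct=X22: ELSE → -3779
acct=X29: txns < 170 or country = 'BR' → 2459
acct=X35: ELSE → -2708
acct=X40: txns < 170 or country = 'BR' → 1250
acct=X47: txns < 80 → 300
acct=X48: txns < 170 or country = 'BR' → 2854
acct=X64: txns < 80 → 2400
acct=X71: txns < 80 → 3912
acct=X73: txns < 170 or country = 'BR' → 3152
acct=X77: ELSE → -2208
acct=X81: ELSE → -514
acct=X88: ELSE → -2945
acct=X99: txns < 80 → 1477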